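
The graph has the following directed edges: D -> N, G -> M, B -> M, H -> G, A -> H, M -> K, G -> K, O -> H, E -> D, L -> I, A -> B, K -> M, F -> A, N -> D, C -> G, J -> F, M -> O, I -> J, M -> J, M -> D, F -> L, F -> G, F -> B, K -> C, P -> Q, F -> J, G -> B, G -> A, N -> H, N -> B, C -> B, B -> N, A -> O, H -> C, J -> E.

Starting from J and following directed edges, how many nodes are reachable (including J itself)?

15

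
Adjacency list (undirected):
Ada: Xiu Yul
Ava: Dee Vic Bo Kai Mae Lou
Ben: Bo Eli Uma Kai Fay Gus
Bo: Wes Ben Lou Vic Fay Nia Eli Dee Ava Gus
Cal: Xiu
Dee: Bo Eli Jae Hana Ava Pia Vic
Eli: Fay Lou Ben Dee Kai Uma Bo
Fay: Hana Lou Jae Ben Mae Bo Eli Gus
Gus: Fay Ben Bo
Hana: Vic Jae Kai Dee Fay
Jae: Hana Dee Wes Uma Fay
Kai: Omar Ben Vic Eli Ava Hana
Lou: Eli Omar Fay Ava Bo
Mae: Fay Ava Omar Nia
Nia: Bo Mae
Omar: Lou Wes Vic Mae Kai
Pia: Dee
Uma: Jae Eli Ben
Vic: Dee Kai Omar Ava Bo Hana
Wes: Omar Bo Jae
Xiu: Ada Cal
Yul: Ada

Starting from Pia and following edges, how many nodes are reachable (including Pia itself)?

BFS from Pia visits: Pia, Dee, Ava, Bo, Eli, Hana, Jae, Vic, Kai, Lou, Mae, Ben, Fay, Gus, Nia, Wes, Uma, Omar
Reachable nodes: 18 of 22 total.

18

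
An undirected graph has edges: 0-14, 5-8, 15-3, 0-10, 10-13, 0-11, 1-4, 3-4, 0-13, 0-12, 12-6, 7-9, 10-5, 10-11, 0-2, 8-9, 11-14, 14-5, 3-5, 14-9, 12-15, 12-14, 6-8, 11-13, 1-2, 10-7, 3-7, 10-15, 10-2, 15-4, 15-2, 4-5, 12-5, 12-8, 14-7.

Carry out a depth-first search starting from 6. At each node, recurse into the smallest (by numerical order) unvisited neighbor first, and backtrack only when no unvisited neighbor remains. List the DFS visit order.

6, 8, 5, 3, 4, 1, 2, 0, 10, 7, 9, 14, 11, 13, 12, 15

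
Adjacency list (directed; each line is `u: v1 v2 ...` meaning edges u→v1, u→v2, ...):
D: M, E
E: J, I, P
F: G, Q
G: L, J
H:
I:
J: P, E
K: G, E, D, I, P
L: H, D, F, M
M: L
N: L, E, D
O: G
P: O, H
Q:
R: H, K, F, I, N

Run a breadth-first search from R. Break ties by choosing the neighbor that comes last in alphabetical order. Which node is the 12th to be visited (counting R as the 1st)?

Q

Visit R; enqueue N, K, I, H, F → queue [N, K, I, H, F]
Visit N; enqueue L, E, D → queue [K, I, H, F, L, E, D]
Visit K; enqueue P, G → queue [I, H, F, L, E, D, P, G]
Visit I → queue [H, F, L, E, D, P, G]
Visit H → queue [F, L, E, D, P, G]
Visit F; enqueue Q → queue [L, E, D, P, G, Q]
Visit L; enqueue M → queue [E, D, P, G, Q, M]
Visit E; enqueue J → queue [D, P, G, Q, M, J]
Visit D → queue [P, G, Q, M, J]
Visit P; enqueue O → queue [G, Q, M, J, O]
Visit G → queue [Q, M, J, O]
Visit Q → queue [M, J, O]
Visit M → queue [J, O]
Visit J → queue [O]
Visit O → queue []

Visit order: R, N, K, I, H, F, L, E, D, P, G, Q, M, J, O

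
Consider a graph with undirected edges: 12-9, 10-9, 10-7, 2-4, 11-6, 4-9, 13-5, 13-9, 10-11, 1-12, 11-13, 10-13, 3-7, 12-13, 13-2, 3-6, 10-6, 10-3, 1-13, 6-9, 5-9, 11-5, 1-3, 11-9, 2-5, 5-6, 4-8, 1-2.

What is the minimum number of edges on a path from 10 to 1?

Level 0: 10
Level 1: 3, 6, 7, 9, 11, 13
Level 2: 1, 2, 4, 5, 12
Level 3: 8
1 first appears at level 2.

2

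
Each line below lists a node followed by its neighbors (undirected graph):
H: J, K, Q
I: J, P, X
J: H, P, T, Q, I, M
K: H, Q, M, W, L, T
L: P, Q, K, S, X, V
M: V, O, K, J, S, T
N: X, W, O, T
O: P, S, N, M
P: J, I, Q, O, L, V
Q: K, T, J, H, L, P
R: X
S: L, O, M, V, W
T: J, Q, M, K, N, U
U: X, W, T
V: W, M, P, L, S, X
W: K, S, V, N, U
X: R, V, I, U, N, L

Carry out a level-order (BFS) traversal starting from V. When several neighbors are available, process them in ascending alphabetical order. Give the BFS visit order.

Visit V; enqueue L, M, P, S, W, X → queue [L, M, P, S, W, X]
Visit L; enqueue K, Q → queue [M, P, S, W, X, K, Q]
Visit M; enqueue J, O, T → queue [P, S, W, X, K, Q, J, O, T]
Visit P; enqueue I → queue [S, W, X, K, Q, J, O, T, I]
Visit S → queue [W, X, K, Q, J, O, T, I]
Visit W; enqueue N, U → queue [X, K, Q, J, O, T, I, N, U]
Visit X; enqueue R → queue [K, Q, J, O, T, I, N, U, R]
Visit K; enqueue H → queue [Q, J, O, T, I, N, U, R, H]
Visit Q → queue [J, O, T, I, N, U, R, H]
Visit J → queue [O, T, I, N, U, R, H]
Visit O → queue [T, I, N, U, R, H]
Visit T → queue [I, N, U, R, H]
Visit I → queue [N, U, R, H]
Visit N → queue [U, R, H]
Visit U → queue [R, H]
Visit R → queue [H]
Visit H → queue []

V, L, M, P, S, W, X, K, Q, J, O, T, I, N, U, R, H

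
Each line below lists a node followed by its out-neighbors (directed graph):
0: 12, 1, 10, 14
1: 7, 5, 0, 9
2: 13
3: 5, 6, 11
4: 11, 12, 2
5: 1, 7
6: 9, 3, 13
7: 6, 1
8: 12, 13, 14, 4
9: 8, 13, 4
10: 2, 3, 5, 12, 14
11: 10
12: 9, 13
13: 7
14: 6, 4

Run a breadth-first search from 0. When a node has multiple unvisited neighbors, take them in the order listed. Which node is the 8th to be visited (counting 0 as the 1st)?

Visit 0; enqueue 12, 1, 10, 14 → queue [12, 1, 10, 14]
Visit 12; enqueue 9, 13 → queue [1, 10, 14, 9, 13]
Visit 1; enqueue 7, 5 → queue [10, 14, 9, 13, 7, 5]
Visit 10; enqueue 2, 3 → queue [14, 9, 13, 7, 5, 2, 3]
Visit 14; enqueue 6, 4 → queue [9, 13, 7, 5, 2, 3, 6, 4]
Visit 9; enqueue 8 → queue [13, 7, 5, 2, 3, 6, 4, 8]
Visit 13 → queue [7, 5, 2, 3, 6, 4, 8]
Visit 7 → queue [5, 2, 3, 6, 4, 8]
Visit 5 → queue [2, 3, 6, 4, 8]
Visit 2 → queue [3, 6, 4, 8]
Visit 3; enqueue 11 → queue [6, 4, 8, 11]
Visit 6 → queue [4, 8, 11]
Visit 4 → queue [8, 11]
Visit 8 → queue [11]
Visit 11 → queue []

Visit order: 0, 12, 1, 10, 14, 9, 13, 7, 5, 2, 3, 6, 4, 8, 11

7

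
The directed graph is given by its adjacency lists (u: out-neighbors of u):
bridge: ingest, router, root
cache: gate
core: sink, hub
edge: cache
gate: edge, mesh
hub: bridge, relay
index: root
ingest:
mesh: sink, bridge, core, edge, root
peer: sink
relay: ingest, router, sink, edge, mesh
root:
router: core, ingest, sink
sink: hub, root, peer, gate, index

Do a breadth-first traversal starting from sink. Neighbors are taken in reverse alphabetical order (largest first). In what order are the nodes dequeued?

Visit sink; enqueue root, peer, index, hub, gate → queue [root, peer, index, hub, gate]
Visit root → queue [peer, index, hub, gate]
Visit peer → queue [index, hub, gate]
Visit index → queue [hub, gate]
Visit hub; enqueue relay, bridge → queue [gate, relay, bridge]
Visit gate; enqueue mesh, edge → queue [relay, bridge, mesh, edge]
Visit relay; enqueue router, ingest → queue [bridge, mesh, edge, router, ingest]
Visit bridge → queue [mesh, edge, router, ingest]
Visit mesh; enqueue core → queue [edge, router, ingest, core]
Visit edge; enqueue cache → queue [router, ingest, core, cache]
Visit router → queue [ingest, core, cache]
Visit ingest → queue [core, cache]
Visit core → queue [cache]
Visit cache → queue []

sink -> root -> peer -> index -> hub -> gate -> relay -> bridge -> mesh -> edge -> router -> ingest -> core -> cache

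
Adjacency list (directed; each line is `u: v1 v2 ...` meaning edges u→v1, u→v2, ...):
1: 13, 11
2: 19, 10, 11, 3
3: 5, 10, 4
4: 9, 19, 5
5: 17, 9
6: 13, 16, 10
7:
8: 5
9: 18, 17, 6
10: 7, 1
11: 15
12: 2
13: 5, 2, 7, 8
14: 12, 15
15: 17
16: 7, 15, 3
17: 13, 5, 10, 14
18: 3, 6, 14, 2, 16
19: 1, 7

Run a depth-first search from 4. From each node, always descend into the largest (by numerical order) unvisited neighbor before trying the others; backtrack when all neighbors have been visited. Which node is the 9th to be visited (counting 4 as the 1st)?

14

Visit 4
4 → 19
19 → 7
19 → 1
1 → 13
13 → 8
8 → 5
5 → 17
17 → 14
14 → 15
14 → 12
12 → 2
2 → 11
2 → 10
2 → 3
5 → 9
9 → 18
18 → 16
18 → 6

Visit order: 4, 19, 7, 1, 13, 8, 5, 17, 14, 15, 12, 2, 11, 10, 3, 9, 18, 16, 6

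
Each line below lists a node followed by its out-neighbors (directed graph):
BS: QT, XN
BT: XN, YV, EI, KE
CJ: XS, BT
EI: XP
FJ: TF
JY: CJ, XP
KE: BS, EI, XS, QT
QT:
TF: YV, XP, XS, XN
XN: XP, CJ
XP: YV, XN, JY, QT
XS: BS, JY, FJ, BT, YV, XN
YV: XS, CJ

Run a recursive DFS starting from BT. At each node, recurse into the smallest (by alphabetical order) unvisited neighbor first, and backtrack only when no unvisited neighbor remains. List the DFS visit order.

Visit BT
BT → EI
EI → XP
XP → JY
JY → CJ
CJ → XS
XS → BS
BS → QT
BS → XN
XS → FJ
FJ → TF
TF → YV
BT → KE

BT, EI, XP, JY, CJ, XS, BS, QT, XN, FJ, TF, YV, KE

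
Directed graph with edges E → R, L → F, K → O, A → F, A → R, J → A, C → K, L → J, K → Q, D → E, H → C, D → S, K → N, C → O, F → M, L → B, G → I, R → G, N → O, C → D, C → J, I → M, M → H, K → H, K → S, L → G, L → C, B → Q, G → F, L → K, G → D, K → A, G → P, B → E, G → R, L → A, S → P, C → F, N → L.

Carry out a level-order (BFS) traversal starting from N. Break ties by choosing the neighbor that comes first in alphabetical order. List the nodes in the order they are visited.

Visit N; enqueue L, O → queue [L, O]
Visit L; enqueue A, B, C, F, G, J, K → queue [O, A, B, C, F, G, J, K]
Visit O → queue [A, B, C, F, G, J, K]
Visit A; enqueue R → queue [B, C, F, G, J, K, R]
Visit B; enqueue E, Q → queue [C, F, G, J, K, R, E, Q]
Visit C; enqueue D → queue [F, G, J, K, R, E, Q, D]
Visit F; enqueue M → queue [G, J, K, R, E, Q, D, M]
Visit G; enqueue I, P → queue [J, K, R, E, Q, D, M, I, P]
Visit J → queue [K, R, E, Q, D, M, I, P]
Visit K; enqueue H, S → queue [R, E, Q, D, M, I, P, H, S]
Visit R → queue [E, Q, D, M, I, P, H, S]
Visit E → queue [Q, D, M, I, P, H, S]
Visit Q → queue [D, M, I, P, H, S]
Visit D → queue [M, I, P, H, S]
Visit M → queue [I, P, H, S]
Visit I → queue [P, H, S]
Visit P → queue [H, S]
Visit H → queue [S]
Visit S → queue []

N, L, O, A, B, C, F, G, J, K, R, E, Q, D, M, I, P, H, S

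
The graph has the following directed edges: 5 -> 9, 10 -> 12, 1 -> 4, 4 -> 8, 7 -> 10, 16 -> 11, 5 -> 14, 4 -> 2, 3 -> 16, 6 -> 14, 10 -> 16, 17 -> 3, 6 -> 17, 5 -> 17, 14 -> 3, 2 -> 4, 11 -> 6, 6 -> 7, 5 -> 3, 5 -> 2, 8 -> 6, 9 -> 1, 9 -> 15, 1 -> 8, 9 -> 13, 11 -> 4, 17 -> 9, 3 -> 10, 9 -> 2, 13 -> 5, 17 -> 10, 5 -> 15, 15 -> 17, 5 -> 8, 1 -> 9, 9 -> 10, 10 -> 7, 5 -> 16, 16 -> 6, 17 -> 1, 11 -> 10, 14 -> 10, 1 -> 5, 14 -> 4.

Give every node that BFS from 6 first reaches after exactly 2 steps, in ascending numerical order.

1, 3, 4, 9, 10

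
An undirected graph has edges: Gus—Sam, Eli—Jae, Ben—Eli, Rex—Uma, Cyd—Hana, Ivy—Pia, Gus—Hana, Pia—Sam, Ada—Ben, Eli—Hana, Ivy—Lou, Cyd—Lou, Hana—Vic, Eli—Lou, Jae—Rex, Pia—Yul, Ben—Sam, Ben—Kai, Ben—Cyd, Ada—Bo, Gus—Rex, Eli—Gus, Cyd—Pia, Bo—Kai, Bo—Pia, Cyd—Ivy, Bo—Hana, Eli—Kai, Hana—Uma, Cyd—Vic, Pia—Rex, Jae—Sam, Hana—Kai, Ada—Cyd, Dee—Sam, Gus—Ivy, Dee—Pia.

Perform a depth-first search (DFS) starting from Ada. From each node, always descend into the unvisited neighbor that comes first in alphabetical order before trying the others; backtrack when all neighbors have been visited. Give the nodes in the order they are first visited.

Visit Ada
Ada → Ben
Ben → Cyd
Cyd → Hana
Hana → Bo
Bo → Kai
Kai → Eli
Eli → Gus
Gus → Ivy
Ivy → Lou
Ivy → Pia
Pia → Dee
Dee → Sam
Sam → Jae
Jae → Rex
Rex → Uma
Pia → Yul
Hana → Vic

Ada → Ben → Cyd → Hana → Bo → Kai → Eli → Gus → Ivy → Lou → Pia → Dee → Sam → Jae → Rex → Uma → Yul → Vic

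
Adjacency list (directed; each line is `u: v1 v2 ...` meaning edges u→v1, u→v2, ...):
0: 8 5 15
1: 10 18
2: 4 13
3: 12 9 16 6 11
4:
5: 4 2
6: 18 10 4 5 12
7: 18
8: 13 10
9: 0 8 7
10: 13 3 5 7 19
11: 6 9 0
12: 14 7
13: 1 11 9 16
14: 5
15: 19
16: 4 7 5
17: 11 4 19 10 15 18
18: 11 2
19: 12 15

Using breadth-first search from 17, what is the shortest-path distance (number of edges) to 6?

Level 0: 17
Level 1: 4, 10, 11, 15, 18, 19
Level 2: 0, 2, 3, 5, 6, 7, 9, 12, 13
Level 3: 1, 8, 14, 16
6 first appears at level 2.

2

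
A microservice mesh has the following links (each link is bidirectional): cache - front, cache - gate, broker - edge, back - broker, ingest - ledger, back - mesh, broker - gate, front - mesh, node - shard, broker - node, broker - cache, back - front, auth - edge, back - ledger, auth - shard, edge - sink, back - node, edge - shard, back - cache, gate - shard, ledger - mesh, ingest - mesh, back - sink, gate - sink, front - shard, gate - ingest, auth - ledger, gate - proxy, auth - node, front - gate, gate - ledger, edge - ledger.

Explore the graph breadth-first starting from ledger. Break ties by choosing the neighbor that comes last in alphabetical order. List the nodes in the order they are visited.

Visit ledger; enqueue mesh, ingest, gate, edge, back, auth → queue [mesh, ingest, gate, edge, back, auth]
Visit mesh; enqueue front → queue [ingest, gate, edge, back, auth, front]
Visit ingest → queue [gate, edge, back, auth, front]
Visit gate; enqueue sink, shard, proxy, cache, broker → queue [edge, back, auth, front, sink, shard, proxy, cache, broker]
Visit edge → queue [back, auth, front, sink, shard, proxy, cache, broker]
Visit back; enqueue node → queue [auth, front, sink, shard, proxy, cache, broker, node]
Visit auth → queue [front, sink, shard, proxy, cache, broker, node]
Visit front → queue [sink, shard, proxy, cache, broker, node]
Visit sink → queue [shard, proxy, cache, broker, node]
Visit shard → queue [proxy, cache, broker, node]
Visit proxy → queue [cache, broker, node]
Visit cache → queue [broker, node]
Visit broker → queue [node]
Visit node → queue []

ledger, mesh, ingest, gate, edge, back, auth, front, sink, shard, proxy, cache, broker, node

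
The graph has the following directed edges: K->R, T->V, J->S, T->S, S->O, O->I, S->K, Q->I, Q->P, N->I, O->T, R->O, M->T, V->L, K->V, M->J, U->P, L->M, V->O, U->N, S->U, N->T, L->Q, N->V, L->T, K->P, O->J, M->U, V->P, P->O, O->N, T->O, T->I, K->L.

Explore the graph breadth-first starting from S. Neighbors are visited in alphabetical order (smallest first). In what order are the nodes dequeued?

S K O U L P R V I J N T M Q

Visit S; enqueue K, O, U → queue [K, O, U]
Visit K; enqueue L, P, R, V → queue [O, U, L, P, R, V]
Visit O; enqueue I, J, N, T → queue [U, L, P, R, V, I, J, N, T]
Visit U → queue [L, P, R, V, I, J, N, T]
Visit L; enqueue M, Q → queue [P, R, V, I, J, N, T, M, Q]
Visit P → queue [R, V, I, J, N, T, M, Q]
Visit R → queue [V, I, J, N, T, M, Q]
Visit V → queue [I, J, N, T, M, Q]
Visit I → queue [J, N, T, M, Q]
Visit J → queue [N, T, M, Q]
Visit N → queue [T, M, Q]
Visit T → queue [M, Q]
Visit M → queue [Q]
Visit Q → queue []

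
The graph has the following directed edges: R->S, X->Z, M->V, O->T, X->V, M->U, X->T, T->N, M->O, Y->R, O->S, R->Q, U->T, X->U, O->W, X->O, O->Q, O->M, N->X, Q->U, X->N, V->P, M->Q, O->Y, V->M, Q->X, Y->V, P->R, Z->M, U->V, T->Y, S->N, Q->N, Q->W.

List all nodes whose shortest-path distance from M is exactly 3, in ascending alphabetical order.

R, Z

Level 0: M
Level 1: O, Q, U, V
Level 2: N, P, S, T, W, X, Y
Level 3: R, Z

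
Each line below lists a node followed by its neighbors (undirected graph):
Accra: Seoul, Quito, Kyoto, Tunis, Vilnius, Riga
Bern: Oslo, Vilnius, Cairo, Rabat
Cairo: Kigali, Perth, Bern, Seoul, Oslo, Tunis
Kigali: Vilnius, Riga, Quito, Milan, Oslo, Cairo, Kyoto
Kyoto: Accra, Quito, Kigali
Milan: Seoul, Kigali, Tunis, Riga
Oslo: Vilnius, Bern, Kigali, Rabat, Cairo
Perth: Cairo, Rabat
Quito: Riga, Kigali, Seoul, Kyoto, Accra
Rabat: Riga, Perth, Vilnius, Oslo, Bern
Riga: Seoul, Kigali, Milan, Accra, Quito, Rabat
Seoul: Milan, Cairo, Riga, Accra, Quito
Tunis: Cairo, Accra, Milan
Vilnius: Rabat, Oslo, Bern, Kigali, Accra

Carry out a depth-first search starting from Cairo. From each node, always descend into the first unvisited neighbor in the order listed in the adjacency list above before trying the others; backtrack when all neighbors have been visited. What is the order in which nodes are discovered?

Cairo, Kigali, Vilnius, Rabat, Riga, Seoul, Milan, Tunis, Accra, Quito, Kyoto, Perth, Oslo, Bern

Visit Cairo
Cairo → Kigali
Kigali → Vilnius
Vilnius → Rabat
Rabat → Riga
Riga → Seoul
Seoul → Milan
Milan → Tunis
Tunis → Accra
Accra → Quito
Quito → Kyoto
Rabat → Perth
Rabat → Oslo
Oslo → Bern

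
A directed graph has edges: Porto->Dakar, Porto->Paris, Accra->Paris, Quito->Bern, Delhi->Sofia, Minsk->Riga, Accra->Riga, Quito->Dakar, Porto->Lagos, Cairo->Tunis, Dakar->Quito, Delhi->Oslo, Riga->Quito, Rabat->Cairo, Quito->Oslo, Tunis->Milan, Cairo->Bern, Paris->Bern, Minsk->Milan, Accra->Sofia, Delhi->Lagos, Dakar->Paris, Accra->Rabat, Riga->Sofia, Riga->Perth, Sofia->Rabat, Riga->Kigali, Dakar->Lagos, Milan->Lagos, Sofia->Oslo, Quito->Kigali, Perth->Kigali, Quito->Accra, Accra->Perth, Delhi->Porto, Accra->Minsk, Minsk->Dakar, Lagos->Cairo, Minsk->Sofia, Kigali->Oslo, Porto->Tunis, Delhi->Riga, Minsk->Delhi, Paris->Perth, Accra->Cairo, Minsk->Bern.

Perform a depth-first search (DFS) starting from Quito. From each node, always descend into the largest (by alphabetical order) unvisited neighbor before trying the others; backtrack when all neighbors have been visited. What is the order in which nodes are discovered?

Visit Quito
Quito → Oslo
Quito → Kigali
Quito → Dakar
Dakar → Paris
Paris → Perth
Paris → Bern
Dakar → Lagos
Lagos → Cairo
Cairo → Tunis
Tunis → Milan
Quito → Accra
Accra → Sofia
Sofia → Rabat
Accra → Riga
Accra → Minsk
Minsk → Delhi
Delhi → Porto

Quito, Oslo, Kigali, Dakar, Paris, Perth, Bern, Lagos, Cairo, Tunis, Milan, Accra, Sofia, Rabat, Riga, Minsk, Delhi, Porto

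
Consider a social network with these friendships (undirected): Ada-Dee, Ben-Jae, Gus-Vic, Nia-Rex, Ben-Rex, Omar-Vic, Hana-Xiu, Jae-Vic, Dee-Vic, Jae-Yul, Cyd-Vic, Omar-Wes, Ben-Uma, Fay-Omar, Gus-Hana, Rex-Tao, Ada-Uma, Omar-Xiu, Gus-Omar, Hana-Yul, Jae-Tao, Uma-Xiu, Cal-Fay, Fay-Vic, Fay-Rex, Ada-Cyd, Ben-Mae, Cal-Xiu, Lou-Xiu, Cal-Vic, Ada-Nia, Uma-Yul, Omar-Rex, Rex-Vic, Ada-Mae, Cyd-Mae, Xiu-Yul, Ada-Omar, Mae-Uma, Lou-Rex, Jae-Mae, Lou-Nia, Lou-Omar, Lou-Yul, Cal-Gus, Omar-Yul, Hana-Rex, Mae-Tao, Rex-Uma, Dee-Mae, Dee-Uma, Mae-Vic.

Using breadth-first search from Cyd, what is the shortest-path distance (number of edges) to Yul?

Level 0: Cyd
Level 1: Ada, Mae, Vic
Level 2: Ben, Cal, Dee, Fay, Gus, Jae, Nia, Omar, Rex, Tao, Uma
Level 3: Hana, Lou, Wes, Xiu, Yul
Yul first appears at level 3.

3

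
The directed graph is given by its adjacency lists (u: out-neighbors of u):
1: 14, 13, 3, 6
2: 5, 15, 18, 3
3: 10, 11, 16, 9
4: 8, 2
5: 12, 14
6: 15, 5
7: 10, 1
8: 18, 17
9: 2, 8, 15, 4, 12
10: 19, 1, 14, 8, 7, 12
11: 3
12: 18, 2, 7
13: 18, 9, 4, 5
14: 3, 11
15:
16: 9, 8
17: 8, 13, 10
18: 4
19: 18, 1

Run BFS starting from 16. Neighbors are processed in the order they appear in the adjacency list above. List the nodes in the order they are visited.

Visit 16; enqueue 9, 8 → queue [9, 8]
Visit 9; enqueue 2, 15, 4, 12 → queue [8, 2, 15, 4, 12]
Visit 8; enqueue 18, 17 → queue [2, 15, 4, 12, 18, 17]
Visit 2; enqueue 5, 3 → queue [15, 4, 12, 18, 17, 5, 3]
Visit 15 → queue [4, 12, 18, 17, 5, 3]
Visit 4 → queue [12, 18, 17, 5, 3]
Visit 12; enqueue 7 → queue [18, 17, 5, 3, 7]
Visit 18 → queue [17, 5, 3, 7]
Visit 17; enqueue 13, 10 → queue [5, 3, 7, 13, 10]
Visit 5; enqueue 14 → queue [3, 7, 13, 10, 14]
Visit 3; enqueue 11 → queue [7, 13, 10, 14, 11]
Visit 7; enqueue 1 → queue [13, 10, 14, 11, 1]
Visit 13 → queue [10, 14, 11, 1]
Visit 10; enqueue 19 → queue [14, 11, 1, 19]
Visit 14 → queue [11, 1, 19]
Visit 11 → queue [1, 19]
Visit 1; enqueue 6 → queue [19, 6]
Visit 19 → queue [6]
Visit 6 → queue []

16 9 8 2 15 4 12 18 17 5 3 7 13 10 14 11 1 19 6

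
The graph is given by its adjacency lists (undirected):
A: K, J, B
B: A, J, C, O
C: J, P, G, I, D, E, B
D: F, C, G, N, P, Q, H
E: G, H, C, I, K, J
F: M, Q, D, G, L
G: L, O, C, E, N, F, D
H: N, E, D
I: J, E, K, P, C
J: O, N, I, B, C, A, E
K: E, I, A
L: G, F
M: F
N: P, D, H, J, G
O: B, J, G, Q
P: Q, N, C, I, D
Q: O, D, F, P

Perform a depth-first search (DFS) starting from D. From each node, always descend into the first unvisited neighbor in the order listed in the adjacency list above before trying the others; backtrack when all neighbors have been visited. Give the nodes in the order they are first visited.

Visit D
D → F
F → M
F → Q
Q → O
O → B
B → A
A → K
K → E
E → G
G → L
G → C
C → J
J → N
N → P
P → I
N → H

D, F, M, Q, O, B, A, K, E, G, L, C, J, N, P, I, H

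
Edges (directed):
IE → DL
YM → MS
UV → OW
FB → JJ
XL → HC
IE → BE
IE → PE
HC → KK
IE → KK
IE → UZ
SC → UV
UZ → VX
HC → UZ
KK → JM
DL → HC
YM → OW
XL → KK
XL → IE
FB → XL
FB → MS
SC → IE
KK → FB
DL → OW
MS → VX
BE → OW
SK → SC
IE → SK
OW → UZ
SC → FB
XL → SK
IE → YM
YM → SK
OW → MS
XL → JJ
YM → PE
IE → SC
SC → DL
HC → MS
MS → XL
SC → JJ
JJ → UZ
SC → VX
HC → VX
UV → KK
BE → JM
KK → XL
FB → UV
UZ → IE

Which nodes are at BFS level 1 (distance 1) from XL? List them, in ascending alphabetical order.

HC, IE, JJ, KK, SK

Level 0: XL
Level 1: HC, IE, JJ, KK, SK
Level 2: BE, DL, FB, JM, MS, PE, SC, UZ, VX, YM
Level 3: OW, UV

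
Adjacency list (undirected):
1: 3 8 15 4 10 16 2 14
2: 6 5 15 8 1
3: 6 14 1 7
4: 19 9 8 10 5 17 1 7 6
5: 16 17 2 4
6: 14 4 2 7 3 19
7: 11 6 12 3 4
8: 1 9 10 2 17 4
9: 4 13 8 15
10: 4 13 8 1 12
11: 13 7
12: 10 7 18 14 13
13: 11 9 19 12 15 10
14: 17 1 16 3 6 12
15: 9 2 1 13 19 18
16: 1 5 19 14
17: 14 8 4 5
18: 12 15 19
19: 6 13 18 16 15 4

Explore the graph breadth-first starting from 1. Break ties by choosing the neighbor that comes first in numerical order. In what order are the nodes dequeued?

Visit 1; enqueue 2, 3, 4, 8, 10, 14, 15, 16 → queue [2, 3, 4, 8, 10, 14, 15, 16]
Visit 2; enqueue 5, 6 → queue [3, 4, 8, 10, 14, 15, 16, 5, 6]
Visit 3; enqueue 7 → queue [4, 8, 10, 14, 15, 16, 5, 6, 7]
Visit 4; enqueue 9, 17, 19 → queue [8, 10, 14, 15, 16, 5, 6, 7, 9, 17, 19]
Visit 8 → queue [10, 14, 15, 16, 5, 6, 7, 9, 17, 19]
Visit 10; enqueue 12, 13 → queue [14, 15, 16, 5, 6, 7, 9, 17, 19, 12, 13]
Visit 14 → queue [15, 16, 5, 6, 7, 9, 17, 19, 12, 13]
Visit 15; enqueue 18 → queue [16, 5, 6, 7, 9, 17, 19, 12, 13, 18]
Visit 16 → queue [5, 6, 7, 9, 17, 19, 12, 13, 18]
Visit 5 → queue [6, 7, 9, 17, 19, 12, 13, 18]
Visit 6 → queue [7, 9, 17, 19, 12, 13, 18]
Visit 7; enqueue 11 → queue [9, 17, 19, 12, 13, 18, 11]
Visit 9 → queue [17, 19, 12, 13, 18, 11]
Visit 17 → queue [19, 12, 13, 18, 11]
Visit 19 → queue [12, 13, 18, 11]
Visit 12 → queue [13, 18, 11]
Visit 13 → queue [18, 11]
Visit 18 → queue [11]
Visit 11 → queue []

1 → 2 → 3 → 4 → 8 → 10 → 14 → 15 → 16 → 5 → 6 → 7 → 9 → 17 → 19 → 12 → 13 → 18 → 11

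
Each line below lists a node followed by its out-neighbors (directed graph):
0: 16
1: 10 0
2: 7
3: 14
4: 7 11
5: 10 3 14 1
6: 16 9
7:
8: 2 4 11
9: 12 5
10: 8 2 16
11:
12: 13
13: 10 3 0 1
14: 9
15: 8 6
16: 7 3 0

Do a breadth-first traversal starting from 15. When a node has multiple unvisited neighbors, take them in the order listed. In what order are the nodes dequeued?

Visit 15; enqueue 8, 6 → queue [8, 6]
Visit 8; enqueue 2, 4, 11 → queue [6, 2, 4, 11]
Visit 6; enqueue 16, 9 → queue [2, 4, 11, 16, 9]
Visit 2; enqueue 7 → queue [4, 11, 16, 9, 7]
Visit 4 → queue [11, 16, 9, 7]
Visit 11 → queue [16, 9, 7]
Visit 16; enqueue 3, 0 → queue [9, 7, 3, 0]
Visit 9; enqueue 12, 5 → queue [7, 3, 0, 12, 5]
Visit 7 → queue [3, 0, 12, 5]
Visit 3; enqueue 14 → queue [0, 12, 5, 14]
Visit 0 → queue [12, 5, 14]
Visit 12; enqueue 13 → queue [5, 14, 13]
Visit 5; enqueue 10, 1 → queue [14, 13, 10, 1]
Visit 14 → queue [13, 10, 1]
Visit 13 → queue [10, 1]
Visit 10 → queue [1]
Visit 1 → queue []

15 8 6 2 4 11 16 9 7 3 0 12 5 14 13 10 1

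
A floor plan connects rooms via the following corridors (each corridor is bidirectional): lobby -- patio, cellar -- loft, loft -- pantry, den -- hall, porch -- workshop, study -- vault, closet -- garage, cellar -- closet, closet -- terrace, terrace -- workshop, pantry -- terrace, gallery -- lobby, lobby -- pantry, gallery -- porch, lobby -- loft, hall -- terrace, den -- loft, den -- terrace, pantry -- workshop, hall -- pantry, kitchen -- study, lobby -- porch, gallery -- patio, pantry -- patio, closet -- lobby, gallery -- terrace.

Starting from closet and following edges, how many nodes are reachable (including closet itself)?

13

BFS from closet visits: closet, cellar, garage, lobby, terrace, loft, gallery, pantry, patio, porch, den, hall, workshop
Reachable nodes: 13 of 16 total.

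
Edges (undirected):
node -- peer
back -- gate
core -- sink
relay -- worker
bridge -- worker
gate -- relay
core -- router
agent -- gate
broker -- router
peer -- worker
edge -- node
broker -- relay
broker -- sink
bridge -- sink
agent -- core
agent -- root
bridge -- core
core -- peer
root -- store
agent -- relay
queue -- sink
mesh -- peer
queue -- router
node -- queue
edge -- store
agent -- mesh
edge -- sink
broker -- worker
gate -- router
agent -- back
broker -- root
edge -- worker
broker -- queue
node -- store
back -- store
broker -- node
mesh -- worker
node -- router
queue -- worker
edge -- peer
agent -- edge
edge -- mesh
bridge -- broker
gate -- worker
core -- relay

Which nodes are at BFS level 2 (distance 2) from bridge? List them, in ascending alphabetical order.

Level 0: bridge
Level 1: broker, core, sink, worker
Level 2: agent, edge, gate, mesh, node, peer, queue, relay, root, router
Level 3: back, store

agent, edge, gate, mesh, node, peer, queue, relay, root, router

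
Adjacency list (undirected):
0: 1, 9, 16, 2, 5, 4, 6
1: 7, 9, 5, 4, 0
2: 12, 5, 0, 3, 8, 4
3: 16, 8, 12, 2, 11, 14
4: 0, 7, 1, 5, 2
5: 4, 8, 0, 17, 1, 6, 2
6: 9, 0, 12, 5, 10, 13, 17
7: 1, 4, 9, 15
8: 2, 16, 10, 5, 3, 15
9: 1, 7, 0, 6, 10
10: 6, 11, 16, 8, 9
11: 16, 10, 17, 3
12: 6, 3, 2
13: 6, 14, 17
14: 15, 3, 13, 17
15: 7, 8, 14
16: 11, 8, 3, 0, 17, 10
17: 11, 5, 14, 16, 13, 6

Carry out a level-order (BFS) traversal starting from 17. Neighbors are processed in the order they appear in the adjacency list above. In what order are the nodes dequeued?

Visit 17; enqueue 11, 5, 14, 16, 13, 6 → queue [11, 5, 14, 16, 13, 6]
Visit 11; enqueue 10, 3 → queue [5, 14, 16, 13, 6, 10, 3]
Visit 5; enqueue 4, 8, 0, 1, 2 → queue [14, 16, 13, 6, 10, 3, 4, 8, 0, 1, 2]
Visit 14; enqueue 15 → queue [16, 13, 6, 10, 3, 4, 8, 0, 1, 2, 15]
Visit 16 → queue [13, 6, 10, 3, 4, 8, 0, 1, 2, 15]
Visit 13 → queue [6, 10, 3, 4, 8, 0, 1, 2, 15]
Visit 6; enqueue 9, 12 → queue [10, 3, 4, 8, 0, 1, 2, 15, 9, 12]
Visit 10 → queue [3, 4, 8, 0, 1, 2, 15, 9, 12]
Visit 3 → queue [4, 8, 0, 1, 2, 15, 9, 12]
Visit 4; enqueue 7 → queue [8, 0, 1, 2, 15, 9, 12, 7]
Visit 8 → queue [0, 1, 2, 15, 9, 12, 7]
Visit 0 → queue [1, 2, 15, 9, 12, 7]
Visit 1 → queue [2, 15, 9, 12, 7]
Visit 2 → queue [15, 9, 12, 7]
Visit 15 → queue [9, 12, 7]
Visit 9 → queue [12, 7]
Visit 12 → queue [7]
Visit 7 → queue []

17, 11, 5, 14, 16, 13, 6, 10, 3, 4, 8, 0, 1, 2, 15, 9, 12, 7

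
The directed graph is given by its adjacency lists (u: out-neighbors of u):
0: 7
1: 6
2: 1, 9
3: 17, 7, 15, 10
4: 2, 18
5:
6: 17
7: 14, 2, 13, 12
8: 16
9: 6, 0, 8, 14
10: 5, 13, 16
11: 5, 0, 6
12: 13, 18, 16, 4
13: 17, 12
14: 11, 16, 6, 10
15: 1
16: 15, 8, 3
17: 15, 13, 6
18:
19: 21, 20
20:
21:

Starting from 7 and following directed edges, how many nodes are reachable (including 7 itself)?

19

BFS from 7 visits: 7, 2, 12, 13, 14, 1, 9, 4, 16, 18, 17, 6, 10, 11, 0, 8, 3, 15, 5
Reachable nodes: 19 of 22 total.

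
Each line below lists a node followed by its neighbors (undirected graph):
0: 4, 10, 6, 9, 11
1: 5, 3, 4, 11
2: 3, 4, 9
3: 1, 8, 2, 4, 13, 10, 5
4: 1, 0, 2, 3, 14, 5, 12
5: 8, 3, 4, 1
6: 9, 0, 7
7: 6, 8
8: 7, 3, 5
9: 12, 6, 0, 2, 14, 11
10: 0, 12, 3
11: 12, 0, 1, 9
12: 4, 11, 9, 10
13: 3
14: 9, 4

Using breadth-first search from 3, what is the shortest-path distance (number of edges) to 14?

Level 0: 3
Level 1: 1, 2, 4, 5, 8, 10, 13
Level 2: 0, 7, 9, 11, 12, 14
Level 3: 6
14 first appears at level 2.

2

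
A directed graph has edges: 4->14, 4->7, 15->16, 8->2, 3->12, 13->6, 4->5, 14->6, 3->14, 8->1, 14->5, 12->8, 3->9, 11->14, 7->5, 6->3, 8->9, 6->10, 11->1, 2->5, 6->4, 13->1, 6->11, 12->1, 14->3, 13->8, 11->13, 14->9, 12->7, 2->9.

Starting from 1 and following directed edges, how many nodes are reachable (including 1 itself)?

BFS from 1 visits: 1
Reachable nodes: 1 of 16 total.

1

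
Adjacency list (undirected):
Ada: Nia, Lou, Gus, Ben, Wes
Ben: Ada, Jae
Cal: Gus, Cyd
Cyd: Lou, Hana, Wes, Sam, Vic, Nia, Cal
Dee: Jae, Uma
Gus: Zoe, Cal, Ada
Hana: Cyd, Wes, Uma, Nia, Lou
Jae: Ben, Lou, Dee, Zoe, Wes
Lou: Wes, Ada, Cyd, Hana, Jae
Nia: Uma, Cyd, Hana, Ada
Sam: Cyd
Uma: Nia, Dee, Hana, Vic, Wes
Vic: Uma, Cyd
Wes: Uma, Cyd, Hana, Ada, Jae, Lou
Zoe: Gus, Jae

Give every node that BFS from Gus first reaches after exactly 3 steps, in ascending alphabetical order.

Level 0: Gus
Level 1: Ada, Cal, Zoe
Level 2: Ben, Cyd, Jae, Lou, Nia, Wes
Level 3: Dee, Hana, Sam, Uma, Vic

Dee, Hana, Sam, Uma, Vic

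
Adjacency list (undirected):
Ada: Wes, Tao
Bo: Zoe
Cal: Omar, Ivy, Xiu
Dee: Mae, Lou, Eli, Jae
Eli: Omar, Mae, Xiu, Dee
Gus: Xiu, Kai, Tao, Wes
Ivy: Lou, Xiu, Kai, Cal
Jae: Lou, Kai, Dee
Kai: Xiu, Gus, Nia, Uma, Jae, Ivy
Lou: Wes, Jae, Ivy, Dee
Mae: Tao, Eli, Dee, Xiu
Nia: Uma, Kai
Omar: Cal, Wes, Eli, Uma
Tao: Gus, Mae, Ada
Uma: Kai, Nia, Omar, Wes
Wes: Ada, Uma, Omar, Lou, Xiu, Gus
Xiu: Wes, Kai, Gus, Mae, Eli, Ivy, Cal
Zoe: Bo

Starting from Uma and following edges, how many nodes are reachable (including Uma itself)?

16

BFS from Uma visits: Uma, Wes, Omar, Nia, Kai, Xiu, Lou, Gus, Ada, Eli, Cal, Jae, Ivy, Mae, Dee, Tao
Reachable nodes: 16 of 18 total.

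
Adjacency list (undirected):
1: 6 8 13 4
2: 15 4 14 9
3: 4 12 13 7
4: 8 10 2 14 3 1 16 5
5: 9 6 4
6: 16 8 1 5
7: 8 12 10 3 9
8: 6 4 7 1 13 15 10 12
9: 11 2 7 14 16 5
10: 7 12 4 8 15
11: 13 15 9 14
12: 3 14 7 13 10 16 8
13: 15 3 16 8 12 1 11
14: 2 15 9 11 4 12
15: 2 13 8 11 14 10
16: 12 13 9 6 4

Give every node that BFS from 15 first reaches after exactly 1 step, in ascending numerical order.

2, 8, 10, 11, 13, 14

Level 0: 15
Level 1: 2, 8, 10, 11, 13, 14
Level 2: 1, 3, 4, 6, 7, 9, 12, 16
Level 3: 5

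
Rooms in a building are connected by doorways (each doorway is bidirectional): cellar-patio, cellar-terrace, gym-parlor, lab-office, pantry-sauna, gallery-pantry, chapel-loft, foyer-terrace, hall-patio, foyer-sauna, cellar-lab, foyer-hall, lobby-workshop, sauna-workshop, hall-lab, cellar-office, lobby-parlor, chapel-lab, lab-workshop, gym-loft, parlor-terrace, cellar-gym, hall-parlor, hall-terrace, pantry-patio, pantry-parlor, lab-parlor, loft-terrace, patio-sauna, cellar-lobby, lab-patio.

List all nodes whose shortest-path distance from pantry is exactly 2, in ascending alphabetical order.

cellar, foyer, gym, hall, lab, lobby, terrace, workshop

Level 0: pantry
Level 1: gallery, parlor, patio, sauna
Level 2: cellar, foyer, gym, hall, lab, lobby, terrace, workshop
Level 3: chapel, loft, office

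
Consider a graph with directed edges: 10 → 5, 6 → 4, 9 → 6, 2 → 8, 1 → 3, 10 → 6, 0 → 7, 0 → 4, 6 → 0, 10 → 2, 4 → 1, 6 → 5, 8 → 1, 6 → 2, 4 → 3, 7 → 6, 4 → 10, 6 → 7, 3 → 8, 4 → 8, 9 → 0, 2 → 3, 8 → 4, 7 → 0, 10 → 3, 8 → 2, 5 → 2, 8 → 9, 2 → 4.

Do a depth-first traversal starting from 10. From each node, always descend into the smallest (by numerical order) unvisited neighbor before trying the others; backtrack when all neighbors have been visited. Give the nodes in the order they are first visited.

10, 2, 3, 8, 1, 4, 9, 0, 7, 6, 5

Visit 10
10 → 2
2 → 3
3 → 8
8 → 1
8 → 4
8 → 9
9 → 0
0 → 7
7 → 6
6 → 5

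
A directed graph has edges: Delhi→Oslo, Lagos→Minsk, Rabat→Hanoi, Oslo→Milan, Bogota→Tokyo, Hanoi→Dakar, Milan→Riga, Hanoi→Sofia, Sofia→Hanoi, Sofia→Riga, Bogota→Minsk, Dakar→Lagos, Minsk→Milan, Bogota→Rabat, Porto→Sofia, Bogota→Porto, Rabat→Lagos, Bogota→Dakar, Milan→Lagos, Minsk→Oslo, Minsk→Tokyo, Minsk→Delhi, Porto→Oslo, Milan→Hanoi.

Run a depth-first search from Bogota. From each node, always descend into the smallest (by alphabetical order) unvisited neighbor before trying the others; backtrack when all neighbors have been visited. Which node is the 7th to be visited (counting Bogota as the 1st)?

Visit Bogota
Bogota → Dakar
Dakar → Lagos
Lagos → Minsk
Minsk → Delhi
Delhi → Oslo
Oslo → Milan
Milan → Hanoi
Hanoi → Sofia
Sofia → Riga
Minsk → Tokyo
Bogota → Porto
Bogota → Rabat

Visit order: Bogota, Dakar, Lagos, Minsk, Delhi, Oslo, Milan, Hanoi, Sofia, Riga, Tokyo, Porto, Rabat

Milan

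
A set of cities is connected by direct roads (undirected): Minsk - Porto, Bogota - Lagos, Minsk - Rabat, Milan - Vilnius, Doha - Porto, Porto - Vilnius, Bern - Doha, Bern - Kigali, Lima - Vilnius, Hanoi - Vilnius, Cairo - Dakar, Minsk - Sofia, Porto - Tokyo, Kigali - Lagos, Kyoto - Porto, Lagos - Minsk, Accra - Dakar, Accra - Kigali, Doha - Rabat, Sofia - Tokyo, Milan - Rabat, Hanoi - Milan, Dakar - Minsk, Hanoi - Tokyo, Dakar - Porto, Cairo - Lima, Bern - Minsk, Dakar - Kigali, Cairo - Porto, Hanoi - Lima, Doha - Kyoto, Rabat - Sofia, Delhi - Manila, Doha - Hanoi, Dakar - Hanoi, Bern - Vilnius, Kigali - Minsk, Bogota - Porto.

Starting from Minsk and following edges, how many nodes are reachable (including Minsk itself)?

18

BFS from Minsk visits: Minsk, Sofia, Rabat, Porto, Lagos, Kigali, Dakar, Bern, Tokyo, Milan, Doha, Vilnius, Kyoto, Cairo, Bogota, Accra, Hanoi, Lima
Reachable nodes: 18 of 20 total.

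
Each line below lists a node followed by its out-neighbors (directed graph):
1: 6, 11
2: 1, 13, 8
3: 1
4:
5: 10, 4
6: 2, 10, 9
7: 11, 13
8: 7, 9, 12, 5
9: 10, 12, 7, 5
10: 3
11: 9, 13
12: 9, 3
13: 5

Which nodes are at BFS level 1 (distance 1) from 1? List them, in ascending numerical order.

Level 0: 1
Level 1: 6, 11
Level 2: 2, 9, 10, 13
Level 3: 3, 5, 7, 8, 12
Level 4: 4

6, 11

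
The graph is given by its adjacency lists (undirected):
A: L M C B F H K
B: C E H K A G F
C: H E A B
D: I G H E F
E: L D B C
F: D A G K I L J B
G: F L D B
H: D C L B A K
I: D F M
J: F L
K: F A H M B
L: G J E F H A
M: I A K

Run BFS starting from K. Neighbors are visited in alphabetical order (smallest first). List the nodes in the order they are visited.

K, A, B, F, H, M, C, L, E, G, D, I, J

Visit K; enqueue A, B, F, H, M → queue [A, B, F, H, M]
Visit A; enqueue C, L → queue [B, F, H, M, C, L]
Visit B; enqueue E, G → queue [F, H, M, C, L, E, G]
Visit F; enqueue D, I, J → queue [H, M, C, L, E, G, D, I, J]
Visit H → queue [M, C, L, E, G, D, I, J]
Visit M → queue [C, L, E, G, D, I, J]
Visit C → queue [L, E, G, D, I, J]
Visit L → queue [E, G, D, I, J]
Visit E → queue [G, D, I, J]
Visit G → queue [D, I, J]
Visit D → queue [I, J]
Visit I → queue [J]
Visit J → queue []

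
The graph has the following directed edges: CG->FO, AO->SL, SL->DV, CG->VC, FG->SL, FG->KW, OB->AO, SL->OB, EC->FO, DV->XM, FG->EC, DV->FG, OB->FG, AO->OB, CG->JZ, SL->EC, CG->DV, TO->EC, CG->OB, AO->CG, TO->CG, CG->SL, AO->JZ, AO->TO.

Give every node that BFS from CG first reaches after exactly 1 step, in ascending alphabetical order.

Level 0: CG
Level 1: DV, FO, JZ, OB, SL, VC
Level 2: AO, EC, FG, XM
Level 3: KW, TO

DV, FO, JZ, OB, SL, VC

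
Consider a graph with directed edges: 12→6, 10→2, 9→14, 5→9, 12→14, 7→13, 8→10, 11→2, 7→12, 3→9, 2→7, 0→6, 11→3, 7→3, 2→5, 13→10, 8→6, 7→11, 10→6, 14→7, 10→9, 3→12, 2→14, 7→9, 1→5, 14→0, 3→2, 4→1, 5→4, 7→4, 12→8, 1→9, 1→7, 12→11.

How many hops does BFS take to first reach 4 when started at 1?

Level 0: 1
Level 1: 5, 7, 9
Level 2: 3, 4, 11, 12, 13, 14
Level 3: 0, 2, 6, 8, 10
4 first appears at level 2.

2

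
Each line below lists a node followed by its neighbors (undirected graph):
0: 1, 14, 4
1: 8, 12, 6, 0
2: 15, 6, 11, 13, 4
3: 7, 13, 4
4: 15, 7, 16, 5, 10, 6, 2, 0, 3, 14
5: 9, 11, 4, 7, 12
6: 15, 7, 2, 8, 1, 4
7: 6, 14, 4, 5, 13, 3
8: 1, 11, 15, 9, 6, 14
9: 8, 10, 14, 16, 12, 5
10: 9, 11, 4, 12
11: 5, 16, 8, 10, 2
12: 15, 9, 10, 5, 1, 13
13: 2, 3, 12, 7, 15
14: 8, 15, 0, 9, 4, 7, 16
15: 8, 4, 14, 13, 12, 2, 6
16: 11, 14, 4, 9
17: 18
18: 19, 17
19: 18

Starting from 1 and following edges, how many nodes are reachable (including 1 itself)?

BFS from 1 visits: 1, 8, 12, 6, 0, 11, 15, 9, 14, 10, 5, 13, 7, 2, 4, 16, 3
Reachable nodes: 17 of 20 total.

17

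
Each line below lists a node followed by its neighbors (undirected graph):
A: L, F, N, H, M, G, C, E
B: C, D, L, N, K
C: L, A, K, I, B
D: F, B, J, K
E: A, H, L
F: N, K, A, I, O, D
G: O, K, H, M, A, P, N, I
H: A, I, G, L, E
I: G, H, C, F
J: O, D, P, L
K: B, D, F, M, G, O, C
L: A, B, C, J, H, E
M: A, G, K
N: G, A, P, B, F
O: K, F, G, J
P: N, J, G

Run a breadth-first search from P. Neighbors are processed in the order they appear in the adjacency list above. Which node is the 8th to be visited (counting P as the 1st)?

O

Visit P; enqueue N, J, G → queue [N, J, G]
Visit N; enqueue A, B, F → queue [J, G, A, B, F]
Visit J; enqueue O, D, L → queue [G, A, B, F, O, D, L]
Visit G; enqueue K, H, M, I → queue [A, B, F, O, D, L, K, H, M, I]
Visit A; enqueue C, E → queue [B, F, O, D, L, K, H, M, I, C, E]
Visit B → queue [F, O, D, L, K, H, M, I, C, E]
Visit F → queue [O, D, L, K, H, M, I, C, E]
Visit O → queue [D, L, K, H, M, I, C, E]
Visit D → queue [L, K, H, M, I, C, E]
Visit L → queue [K, H, M, I, C, E]
Visit K → queue [H, M, I, C, E]
Visit H → queue [M, I, C, E]
Visit M → queue [I, C, E]
Visit I → queue [C, E]
Visit C → queue [E]
Visit E → queue []

Visit order: P, N, J, G, A, B, F, O, D, L, K, H, M, I, C, E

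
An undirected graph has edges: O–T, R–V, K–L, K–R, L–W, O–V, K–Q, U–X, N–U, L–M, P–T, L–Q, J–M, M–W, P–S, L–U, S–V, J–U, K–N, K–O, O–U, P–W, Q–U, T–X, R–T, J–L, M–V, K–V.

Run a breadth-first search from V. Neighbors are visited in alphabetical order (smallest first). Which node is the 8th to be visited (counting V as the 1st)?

N

Visit V; enqueue K, M, O, R, S → queue [K, M, O, R, S]
Visit K; enqueue L, N, Q → queue [M, O, R, S, L, N, Q]
Visit M; enqueue J, W → queue [O, R, S, L, N, Q, J, W]
Visit O; enqueue T, U → queue [R, S, L, N, Q, J, W, T, U]
Visit R → queue [S, L, N, Q, J, W, T, U]
Visit S; enqueue P → queue [L, N, Q, J, W, T, U, P]
Visit L → queue [N, Q, J, W, T, U, P]
Visit N → queue [Q, J, W, T, U, P]
Visit Q → queue [J, W, T, U, P]
Visit J → queue [W, T, U, P]
Visit W → queue [T, U, P]
Visit T; enqueue X → queue [U, P, X]
Visit U → queue [P, X]
Visit P → queue [X]
Visit X → queue []

Visit order: V, K, M, O, R, S, L, N, Q, J, W, T, U, P, X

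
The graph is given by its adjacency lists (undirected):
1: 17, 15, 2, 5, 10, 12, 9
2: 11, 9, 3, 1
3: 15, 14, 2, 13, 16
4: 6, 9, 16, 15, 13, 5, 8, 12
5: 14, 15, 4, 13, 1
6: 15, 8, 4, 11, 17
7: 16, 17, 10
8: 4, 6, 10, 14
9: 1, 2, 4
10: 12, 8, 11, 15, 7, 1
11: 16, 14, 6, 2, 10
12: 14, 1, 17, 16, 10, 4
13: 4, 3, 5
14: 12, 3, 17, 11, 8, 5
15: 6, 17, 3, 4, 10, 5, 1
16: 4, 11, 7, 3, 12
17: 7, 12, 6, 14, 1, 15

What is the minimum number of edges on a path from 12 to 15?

Level 0: 12
Level 1: 1, 4, 10, 14, 16, 17
Level 2: 2, 3, 5, 6, 7, 8, 9, 11, 13, 15
15 first appears at level 2.

2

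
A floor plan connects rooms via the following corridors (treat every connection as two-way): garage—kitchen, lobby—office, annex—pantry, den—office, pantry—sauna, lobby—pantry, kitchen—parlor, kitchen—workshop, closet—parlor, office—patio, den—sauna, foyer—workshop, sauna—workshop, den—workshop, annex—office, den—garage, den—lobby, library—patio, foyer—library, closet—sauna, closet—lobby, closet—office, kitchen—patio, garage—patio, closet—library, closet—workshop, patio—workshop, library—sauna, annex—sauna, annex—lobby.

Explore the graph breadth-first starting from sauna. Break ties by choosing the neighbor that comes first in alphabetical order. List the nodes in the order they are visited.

sauna -> annex -> closet -> den -> library -> pantry -> workshop -> lobby -> office -> parlor -> garage -> foyer -> patio -> kitchen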